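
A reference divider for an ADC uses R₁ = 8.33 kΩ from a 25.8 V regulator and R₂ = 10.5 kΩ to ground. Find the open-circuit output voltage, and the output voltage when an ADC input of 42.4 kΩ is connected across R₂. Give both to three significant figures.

Open-circuit: V = 25.8 × 10.5/(8.33 + 10.5) = 14.4 V.
With the load, R₂ becomes R₂‖R_L = 8.416 kΩ, so V = 25.8 × 8.416/16.75 = 13.0 V.

Unloaded: 14.4 V; loaded: 13.0 V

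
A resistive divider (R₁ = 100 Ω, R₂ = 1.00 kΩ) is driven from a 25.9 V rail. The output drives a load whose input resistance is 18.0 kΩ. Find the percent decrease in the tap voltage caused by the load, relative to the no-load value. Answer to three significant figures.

The divider's output (Thévenin) resistance is R₁‖R₂ = 90.91 Ω.
Fractional drop under load = R_th/(R_th + R_L) = 90.91 / (90.91 + 18000) = 0.005025.
So the output falls by 0.503 %.

0.503 %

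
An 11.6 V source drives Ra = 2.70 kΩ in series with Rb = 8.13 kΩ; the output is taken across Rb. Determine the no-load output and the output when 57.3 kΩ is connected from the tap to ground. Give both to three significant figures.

Unloaded: 8.71 V; loaded: 8.41 V

Open-circuit: V = 11.6 × 8.13/(2.70 + 8.13) = 8.71 V.
With the load, Rb becomes Rb‖R_L = 7.120 kΩ, so V = 11.6 × 7.120/9.820 = 8.41 V.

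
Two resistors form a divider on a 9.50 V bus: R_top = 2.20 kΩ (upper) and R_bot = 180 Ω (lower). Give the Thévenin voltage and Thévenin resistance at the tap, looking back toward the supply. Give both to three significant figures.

V_th = 0.718 V, R_th = 166 Ω

V_th is the open-circuit tap voltage: 9.50 × 180/(2200 + 180) = 0.718 V.
With the supply zeroed, R_top and R_bot appear in parallel from the tap: R_th = R_top‖R_bot = (2200 × 180)/2380 = 166 Ω.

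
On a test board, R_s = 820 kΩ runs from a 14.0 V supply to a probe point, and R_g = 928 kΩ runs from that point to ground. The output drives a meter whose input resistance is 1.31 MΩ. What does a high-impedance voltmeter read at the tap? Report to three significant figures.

V_out ≈ 5.58 V

The load sits in parallel with R_g: R_g‖R_L = (928 × 1310) / (928 + 1310) = 543.2 kΩ.
V_out = 14.0 × 543.2 / (820 + 543.2) = 14.0 × 543.2/1363 = 5.58 V.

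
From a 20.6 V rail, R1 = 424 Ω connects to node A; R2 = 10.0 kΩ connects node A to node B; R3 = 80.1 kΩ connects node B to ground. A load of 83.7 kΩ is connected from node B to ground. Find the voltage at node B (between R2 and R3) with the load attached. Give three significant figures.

V ≈ 16.4 V

At node B, R3 is in parallel with the load: R3‖R_L = 40930 Ω.
Below node A the resistance is R2 + (R3‖R_L) = 50930 Ω, so V_A = 20.6 × 50930/51350 = 20.43 V.
Then V_B = V_A × (R3‖R_L)/(R2 + R3‖R_L) = 20.43 × 40930/50930 = 16.4 V.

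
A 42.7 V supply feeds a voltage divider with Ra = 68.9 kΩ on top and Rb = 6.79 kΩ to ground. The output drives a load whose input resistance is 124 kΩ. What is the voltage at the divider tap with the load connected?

V_out ≈ 3.65 V

The load sits in parallel with Rb: Rb‖R_L = (6.79 × 124) / (6.79 + 124) = 6.437 kΩ.
V_out = 42.7 × 6.437 / (68.9 + 6.437) = 42.7 × 6.437/75.34 = 3.65 V.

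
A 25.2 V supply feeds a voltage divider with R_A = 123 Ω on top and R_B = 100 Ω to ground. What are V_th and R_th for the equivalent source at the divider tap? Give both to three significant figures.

V_th = 11.3 V, R_th = 55.2 Ω

V_th is the open-circuit tap voltage: 25.2 × 100/(123 + 100) = 11.3 V.
With the supply zeroed, R_A and R_B appear in parallel from the tap: R_th = R_A‖R_B = (123 × 100)/223.0 = 55.2 Ω.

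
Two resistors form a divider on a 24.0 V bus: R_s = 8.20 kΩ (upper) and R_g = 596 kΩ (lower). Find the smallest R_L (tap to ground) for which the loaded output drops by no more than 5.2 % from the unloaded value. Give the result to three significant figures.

R_L(min) ≈ 147 kΩ

Output resistance R_th = R_s‖R_g = (8.20 × 596)/604.2 = 8.089 kΩ.
The fractional drop is R_th/(R_th + R_L); requiring this ≤ 0.0520 gives R_L ≥ R_th(1/0.0520 − 1) = 8.089 × 18.23 = 147 kΩ.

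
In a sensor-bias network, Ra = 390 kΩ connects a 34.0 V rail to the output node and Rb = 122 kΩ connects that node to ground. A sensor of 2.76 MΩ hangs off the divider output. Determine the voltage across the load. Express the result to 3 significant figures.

The load sits in parallel with Rb: Rb‖R_L = (122 × 2760) / (122 + 2760) = 116.8 kΩ.
V_out = 34.0 × 116.8 / (390 + 116.8) = 34.0 × 116.8/506.8 = 7.84 V.
(Unloaded it would have been 8.10 V.)

V_out ≈ 7.84 V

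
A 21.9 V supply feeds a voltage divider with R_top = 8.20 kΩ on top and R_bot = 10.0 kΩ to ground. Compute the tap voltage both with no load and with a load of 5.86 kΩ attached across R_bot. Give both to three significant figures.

Unloaded: 12.0 V; loaded: 6.80 V

Open-circuit: V = 21.9 × 10.0/(8.20 + 10.0) = 12.0 V.
With the load, R_bot becomes R_bot‖R_L = 3.695 kΩ, so V = 21.9 × 3.695/11.89 = 6.80 V.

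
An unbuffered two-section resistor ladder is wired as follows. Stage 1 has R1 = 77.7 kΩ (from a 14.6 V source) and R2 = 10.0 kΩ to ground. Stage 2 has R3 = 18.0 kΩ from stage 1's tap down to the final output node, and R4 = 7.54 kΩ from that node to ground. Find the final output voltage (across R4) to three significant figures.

Stage 2 presents R3+R4 = 25.54 kΩ as a load on stage 1's tap.
Stage 1's lower leg becomes R2‖(R3+R4) = 7.186 kΩ, so V_mid = 14.6 × 7.186/84.89 = 1.236 V.
Stage 2 is itself unloaded: V_out = V_mid × R4/(R3+R4) = 1.236 × 7.54/25.54 = 0.365 V.

V_out ≈ 0.365 V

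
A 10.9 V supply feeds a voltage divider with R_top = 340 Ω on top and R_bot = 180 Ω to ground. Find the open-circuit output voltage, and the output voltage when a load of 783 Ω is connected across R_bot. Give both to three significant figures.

Open-circuit: V = 10.9 × 180/(340 + 180) = 3.77 V.
With the load, R_bot becomes R_bot‖R_L = 146.4 Ω, so V = 10.9 × 146.4/486.4 = 3.28 V.

Unloaded: 3.77 V; loaded: 3.28 V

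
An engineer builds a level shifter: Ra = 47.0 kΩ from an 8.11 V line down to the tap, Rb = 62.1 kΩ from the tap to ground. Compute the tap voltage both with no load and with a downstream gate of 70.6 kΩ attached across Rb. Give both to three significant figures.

Open-circuit: V = 8.11 × 62.1/(47.0 + 62.1) = 4.62 V.
With the load, Rb becomes Rb‖R_L = 33.04 kΩ, so V = 8.11 × 33.04/80.04 = 3.35 V.

Unloaded: 4.62 V; loaded: 3.35 V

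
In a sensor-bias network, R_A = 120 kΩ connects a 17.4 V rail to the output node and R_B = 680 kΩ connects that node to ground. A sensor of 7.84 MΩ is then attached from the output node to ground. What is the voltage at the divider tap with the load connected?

The load sits in parallel with R_B: R_B‖R_L = (680 × 7840) / (680 + 7840) = 625.7 kΩ.
V_out = 17.4 × 625.7 / (120 + 625.7) = 17.4 × 625.7/745.7 = 14.6 V.
(Unloaded it would have been 14.8 V.)

V_out ≈ 14.6 V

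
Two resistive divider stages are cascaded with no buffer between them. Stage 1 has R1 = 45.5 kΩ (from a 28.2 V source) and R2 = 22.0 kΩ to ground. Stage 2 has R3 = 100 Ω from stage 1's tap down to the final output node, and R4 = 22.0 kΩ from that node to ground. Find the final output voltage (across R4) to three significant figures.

Stage 2 presents R3+R4 = 22100 Ω as a load on stage 1's tap.
Stage 1's lower leg becomes R2‖(R3+R4) = 11020 Ω, so V_mid = 28.2 × 11020/56520 = 5.500 V.
Stage 2 is itself unloaded: V_out = V_mid × R4/(R3+R4) = 5.500 × 22000/22100 = 5.48 V.

V_out ≈ 5.48 V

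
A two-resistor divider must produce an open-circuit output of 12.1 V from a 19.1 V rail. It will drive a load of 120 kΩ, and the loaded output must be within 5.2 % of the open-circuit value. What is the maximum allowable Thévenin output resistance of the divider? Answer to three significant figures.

R_th ≤ 6.58 kΩ

Loading drop = R_th/(R_th + R_L) ≤ 0.0520, so R_th ≤ R_L · ε/(1−ε) = 120 kΩ × 0.0520/0.9480 = 6.58 kΩ.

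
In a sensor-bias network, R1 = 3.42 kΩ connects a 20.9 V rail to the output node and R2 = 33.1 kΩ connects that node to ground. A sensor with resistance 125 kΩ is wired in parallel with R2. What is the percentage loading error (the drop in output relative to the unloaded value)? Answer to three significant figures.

2.42 %

The divider's output (Thévenin) resistance is R1‖R2 = 3.100 kΩ.
Fractional drop under load = R_th/(R_th + R_L) = 3.100 / (3.100 + 125) = 0.02420.
So the output falls by 2.42 %.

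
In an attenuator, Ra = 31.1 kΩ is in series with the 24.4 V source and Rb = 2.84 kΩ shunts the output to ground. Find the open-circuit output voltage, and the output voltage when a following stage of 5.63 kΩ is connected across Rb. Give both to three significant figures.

Unloaded: 2.04 V; loaded: 1.40 V

Open-circuit: V = 24.4 × 2.84/(31.1 + 2.84) = 2.04 V.
With the load, Rb becomes Rb‖R_L = 1.888 kΩ, so V = 24.4 × 1.888/32.99 = 1.40 V.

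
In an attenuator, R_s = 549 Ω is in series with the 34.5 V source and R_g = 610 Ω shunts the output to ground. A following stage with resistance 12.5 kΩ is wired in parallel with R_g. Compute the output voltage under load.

The load sits in parallel with R_g: R_g‖R_L = (610 × 12500) / (610 + 12500) = 581.6 Ω.
V_out = 34.5 × 581.6 / (549 + 581.6) = 34.5 × 581.6/1131 = 17.7 V.

V_out ≈ 17.7 V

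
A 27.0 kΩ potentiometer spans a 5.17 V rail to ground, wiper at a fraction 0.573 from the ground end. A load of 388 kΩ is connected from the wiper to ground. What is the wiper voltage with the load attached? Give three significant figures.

V ≈ 2.91 V

The wiper splits the pot into (1−α)R = 11.53 kΩ above and αR = 15.47 kΩ below.
Lower section ‖ load = 14.88 kΩ.
V_wiper = 5.17 × 14.88/(11.53 + 14.88) = 2.91 V.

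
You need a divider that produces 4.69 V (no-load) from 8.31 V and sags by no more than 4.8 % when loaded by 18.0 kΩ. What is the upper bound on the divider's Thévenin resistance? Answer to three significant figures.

Loading drop = R_th/(R_th + R_L) ≤ 0.0480, so R_th ≤ R_L · ε/(1−ε) = 18.0 kΩ × 0.0480/0.9520 = 908 Ω.
(Any R1, R2 with R2/(R1+R2) = 0.564 and R1‖R2 ≤ 908 Ω will meet the spec.)

R_th ≤ 908 Ω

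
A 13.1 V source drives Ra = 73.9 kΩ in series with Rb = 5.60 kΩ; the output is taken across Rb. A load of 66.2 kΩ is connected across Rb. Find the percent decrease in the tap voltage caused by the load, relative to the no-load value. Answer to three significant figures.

The divider's output (Thévenin) resistance is Ra‖Rb = 5.206 kΩ.
Fractional drop under load = R_th/(R_th + R_L) = 5.206 / (5.206 + 66.2) = 0.07290.
So the output falls by 7.29 %.

7.29 %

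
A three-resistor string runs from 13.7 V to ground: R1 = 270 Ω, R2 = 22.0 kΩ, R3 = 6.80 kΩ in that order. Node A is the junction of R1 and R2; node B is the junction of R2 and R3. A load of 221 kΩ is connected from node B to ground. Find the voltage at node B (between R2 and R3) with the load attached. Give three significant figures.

At node B, R3 is in parallel with the load: R3‖R_L = 6597 Ω.
Below node A the resistance is R2 + (R3‖R_L) = 28600 Ω, so V_A = 13.7 × 28600/28870 = 13.57 V.
Then V_B = V_A × (R3‖R_L)/(R2 + R3‖R_L) = 13.57 × 6597/28600 = 3.13 V.

V ≈ 3.13 V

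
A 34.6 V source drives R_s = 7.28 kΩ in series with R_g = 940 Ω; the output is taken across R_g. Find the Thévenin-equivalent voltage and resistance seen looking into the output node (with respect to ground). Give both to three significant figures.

V_th = 3.96 V, R_th = 833 Ω

V_th is the open-circuit tap voltage: 34.6 × 940/(7280 + 940) = 3.96 V.
With the supply zeroed, R_s and R_g appear in parallel from the tap: R_th = R_s‖R_g = (7280 × 940)/8220 = 833 Ω.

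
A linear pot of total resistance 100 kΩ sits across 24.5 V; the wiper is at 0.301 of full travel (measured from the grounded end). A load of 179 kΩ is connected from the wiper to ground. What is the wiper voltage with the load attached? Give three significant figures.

The wiper splits the pot into (1−α)R = 69.90 kΩ above and αR = 30.10 kΩ below.
Lower section ‖ load = 25.77 kΩ.
V_wiper = 24.5 × 25.77/(69.90 + 25.77) = 6.60 V.

V ≈ 6.60 V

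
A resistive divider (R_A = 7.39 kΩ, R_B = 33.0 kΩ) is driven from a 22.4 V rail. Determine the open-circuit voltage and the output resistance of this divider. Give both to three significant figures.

V_th = 18.3 V, R_th = 6.04 kΩ

V_th is the open-circuit tap voltage: 22.4 × 33.0/(7.39 + 33.0) = 18.3 V.
With the supply zeroed, R_A and R_B appear in parallel from the tap: R_th = R_A‖R_B = (7.39 × 33.0)/40.39 = 6.04 kΩ.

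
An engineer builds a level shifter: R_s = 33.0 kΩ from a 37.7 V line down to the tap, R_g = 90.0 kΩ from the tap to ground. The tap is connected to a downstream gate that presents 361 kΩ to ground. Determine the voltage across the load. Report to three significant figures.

V_out ≈ 25.9 V

The load sits in parallel with R_g: R_g‖R_L = (90.0 × 361) / (90.0 + 361) = 72.04 kΩ.
V_out = 37.7 × 72.04 / (33.0 + 72.04) = 37.7 × 72.04/105.0 = 25.9 V.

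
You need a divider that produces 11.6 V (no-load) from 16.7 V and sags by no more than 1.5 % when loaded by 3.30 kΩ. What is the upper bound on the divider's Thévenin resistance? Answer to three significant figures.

Loading drop = R_th/(R_th + R_L) ≤ 0.0150, so R_th ≤ R_L · ε/(1−ε) = 3.30 kΩ × 0.0150/0.9850 = 50.3 Ω.
(Any R1, R2 with R2/(R1+R2) = 0.695 and R1‖R2 ≤ 50.3 Ω will meet the spec.)

R_th ≤ 50.3 Ω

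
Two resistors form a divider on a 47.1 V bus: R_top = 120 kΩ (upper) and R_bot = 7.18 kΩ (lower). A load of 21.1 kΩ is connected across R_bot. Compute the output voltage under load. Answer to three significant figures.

The load sits in parallel with R_bot: R_bot‖R_L = (7.18 × 21.1) / (7.18 + 21.1) = 5.357 kΩ.
V_out = 47.1 × 5.357 / (120 + 5.357) = 47.1 × 5.357/125.4 = 2.01 V.

V_out ≈ 2.01 V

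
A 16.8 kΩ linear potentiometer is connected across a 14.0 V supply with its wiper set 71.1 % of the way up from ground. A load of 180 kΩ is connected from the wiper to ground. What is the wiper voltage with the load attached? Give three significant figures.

The wiper splits the pot into (1−α)R = 4.855 kΩ above and αR = 11.94 kΩ below.
Lower section ‖ load = 11.20 kΩ.
V_wiper = 14.0 × 11.20/(4.855 + 11.20) = 9.77 V.

V ≈ 9.77 V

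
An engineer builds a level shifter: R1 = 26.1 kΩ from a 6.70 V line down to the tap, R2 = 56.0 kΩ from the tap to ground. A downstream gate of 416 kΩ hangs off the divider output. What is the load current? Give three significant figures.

I_L ≈ 0.0105 mA

R2‖R_L = 49.36 kΩ; V_out = 6.70 × 49.36/75.46 = 4.382 V.
I_L = V_out / R_L = 4.382 / 416 kΩ = 0.0105 mA.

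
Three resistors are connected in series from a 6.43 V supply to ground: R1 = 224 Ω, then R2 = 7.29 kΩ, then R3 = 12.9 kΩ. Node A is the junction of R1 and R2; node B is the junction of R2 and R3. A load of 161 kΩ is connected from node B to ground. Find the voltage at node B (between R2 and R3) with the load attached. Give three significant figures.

At node B, R3 is in parallel with the load: R3‖R_L = 11940 Ω.
Below node A the resistance is R2 + (R3‖R_L) = 19230 Ω, so V_A = 6.43 × 19230/19460 = 6.356 V.
Then V_B = V_A × (R3‖R_L)/(R2 + R3‖R_L) = 6.356 × 11940/19230 = 3.95 V.

V ≈ 3.95 V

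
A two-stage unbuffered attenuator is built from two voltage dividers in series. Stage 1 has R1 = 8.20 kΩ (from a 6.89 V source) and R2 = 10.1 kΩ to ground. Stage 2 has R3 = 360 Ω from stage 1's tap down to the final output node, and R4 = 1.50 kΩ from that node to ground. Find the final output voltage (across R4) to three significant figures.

Stage 2 presents R3+R4 = 1860 Ω as a load on stage 1's tap.
Stage 1's lower leg becomes R2‖(R3+R4) = 1571 Ω, so V_mid = 6.89 × 1571/9771 = 1.108 V.
Stage 2 is itself unloaded: V_out = V_mid × R4/(R3+R4) = 1.108 × 1500/1860 = 0.893 V.

V_out ≈ 0.893 V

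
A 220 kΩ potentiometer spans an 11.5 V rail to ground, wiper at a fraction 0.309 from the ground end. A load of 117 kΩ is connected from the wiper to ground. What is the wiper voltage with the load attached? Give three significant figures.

V ≈ 2.54 V

The wiper splits the pot into (1−α)R = 152.0 kΩ above and αR = 67.98 kΩ below.
Lower section ‖ load = 43.00 kΩ.
V_wiper = 11.5 × 43.00/(152.0 + 43.00) = 2.54 V.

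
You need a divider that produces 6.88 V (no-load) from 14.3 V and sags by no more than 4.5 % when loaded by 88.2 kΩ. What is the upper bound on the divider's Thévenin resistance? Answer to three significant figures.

R_th ≤ 4.16 kΩ

Loading drop = R_th/(R_th + R_L) ≤ 0.0450, so R_th ≤ R_L · ε/(1−ε) = 88.2 kΩ × 0.0450/0.9550 = 4.16 kΩ.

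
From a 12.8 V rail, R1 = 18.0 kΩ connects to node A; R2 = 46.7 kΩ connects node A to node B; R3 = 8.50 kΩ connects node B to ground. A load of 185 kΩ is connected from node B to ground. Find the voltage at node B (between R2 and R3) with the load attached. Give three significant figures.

V ≈ 1.43 V

At node B, R3 is in parallel with the load: R3‖R_L = 8.127 kΩ.
Below node A the resistance is R2 + (R3‖R_L) = 54.83 kΩ, so V_A = 12.8 × 54.83/72.83 = 9.636 V.
Then V_B = V_A × (R3‖R_L)/(R2 + R3‖R_L) = 9.636 × 8.127/54.83 = 1.43 V.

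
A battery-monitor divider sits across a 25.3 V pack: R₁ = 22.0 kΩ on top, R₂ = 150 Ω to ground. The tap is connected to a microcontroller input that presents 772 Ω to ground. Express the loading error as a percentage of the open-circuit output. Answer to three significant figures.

16.2 %

The divider's output (Thévenin) resistance is R₁‖R₂ = 149.0 Ω.
Fractional drop under load = R_th/(R_th + R_L) = 149.0 / (149.0 + 772) = 0.1618.
So the output falls by 16.2 %.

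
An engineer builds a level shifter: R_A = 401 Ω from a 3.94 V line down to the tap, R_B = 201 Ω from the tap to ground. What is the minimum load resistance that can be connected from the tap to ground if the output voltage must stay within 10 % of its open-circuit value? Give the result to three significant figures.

Output resistance R_th = R_A‖R_B = (401 × 201)/602.0 = 133.9 Ω.
The fractional drop is R_th/(R_th + R_L); requiring this ≤ 0.100 gives R_L ≥ R_th(1/0.100 − 1) = 133.9 × 9.000 = 1.20 kΩ.

R_L(min) ≈ 1.20 kΩ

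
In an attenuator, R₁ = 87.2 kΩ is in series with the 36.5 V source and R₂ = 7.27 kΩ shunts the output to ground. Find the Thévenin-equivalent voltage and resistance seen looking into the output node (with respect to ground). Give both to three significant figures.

V_th is the open-circuit tap voltage: 36.5 × 7.27/(87.2 + 7.27) = 2.81 V.
With the supply zeroed, R₁ and R₂ appear in parallel from the tap: R_th = R₁‖R₂ = (87.2 × 7.27)/94.47 = 6.71 kΩ.

V_th = 2.81 V, R_th = 6.71 kΩ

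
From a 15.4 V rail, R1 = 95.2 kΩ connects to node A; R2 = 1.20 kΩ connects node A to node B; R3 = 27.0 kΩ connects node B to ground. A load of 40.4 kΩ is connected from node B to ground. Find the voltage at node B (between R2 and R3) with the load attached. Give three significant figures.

V ≈ 2.21 V

At node B, R3 is in parallel with the load: R3‖R_L = 16.18 kΩ.
Below node A the resistance is R2 + (R3‖R_L) = 17.38 kΩ, so V_A = 15.4 × 17.38/112.6 = 2.378 V.
Then V_B = V_A × (R3‖R_L)/(R2 + R3‖R_L) = 2.378 × 16.18/17.38 = 2.21 V.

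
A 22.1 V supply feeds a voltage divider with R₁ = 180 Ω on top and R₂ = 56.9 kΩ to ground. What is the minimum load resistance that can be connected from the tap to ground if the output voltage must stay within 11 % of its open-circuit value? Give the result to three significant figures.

Output resistance R_th = R₁‖R₂ = (180 × 56900)/57080 = 179.4 Ω.
The fractional drop is R_th/(R_th + R_L); requiring this ≤ 0.110 gives R_L ≥ R_th(1/0.110 − 1) = 179.4 × 8.091 = 1.45 kΩ.

R_L(min) ≈ 1.45 kΩ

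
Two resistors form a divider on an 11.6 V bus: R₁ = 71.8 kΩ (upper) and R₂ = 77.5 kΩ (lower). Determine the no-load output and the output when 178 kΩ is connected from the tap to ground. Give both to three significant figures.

Unloaded: 6.02 V; loaded: 4.98 V

Open-circuit: V = 11.6 × 77.5/(71.8 + 77.5) = 6.02 V.
With the load, R₂ becomes R₂‖R_L = 53.99 kΩ, so V = 11.6 × 53.99/125.8 = 4.98 V.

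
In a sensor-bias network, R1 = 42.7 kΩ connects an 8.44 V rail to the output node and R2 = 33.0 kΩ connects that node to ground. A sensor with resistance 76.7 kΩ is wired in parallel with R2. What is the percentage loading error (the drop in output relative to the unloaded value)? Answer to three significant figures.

19.5 %

The divider's output (Thévenin) resistance is R1‖R2 = 18.61 kΩ.
Fractional drop under load = R_th/(R_th + R_L) = 18.61 / (18.61 + 76.7) = 0.1953.
So the output falls by 19.5 %.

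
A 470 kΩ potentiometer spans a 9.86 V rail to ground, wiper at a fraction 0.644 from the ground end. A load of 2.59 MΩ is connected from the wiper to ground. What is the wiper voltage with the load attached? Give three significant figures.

V ≈ 6.10 V

The wiper splits the pot into (1−α)R = 167.3 kΩ above and αR = 302.7 kΩ below.
Lower section ‖ load = 271.0 kΩ.
V_wiper = 9.86 × 271.0/(167.3 + 271.0) = 6.10 V.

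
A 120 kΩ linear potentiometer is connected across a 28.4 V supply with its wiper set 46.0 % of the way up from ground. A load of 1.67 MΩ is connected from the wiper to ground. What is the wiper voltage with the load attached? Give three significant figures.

The wiper splits the pot into (1−α)R = 64.80 kΩ above and αR = 55.20 kΩ below.
Lower section ‖ load = 53.43 kΩ.
V_wiper = 28.4 × 53.43/(64.80 + 53.43) = 12.8 V.

V ≈ 12.8 V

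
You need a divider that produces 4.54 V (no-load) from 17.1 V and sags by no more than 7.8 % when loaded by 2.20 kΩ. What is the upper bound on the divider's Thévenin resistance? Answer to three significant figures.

Loading drop = R_th/(R_th + R_L) ≤ 0.0780, so R_th ≤ R_L · ε/(1−ε) = 2.20 kΩ × 0.0780/0.9220 = 186 Ω.

R_th ≤ 186 Ω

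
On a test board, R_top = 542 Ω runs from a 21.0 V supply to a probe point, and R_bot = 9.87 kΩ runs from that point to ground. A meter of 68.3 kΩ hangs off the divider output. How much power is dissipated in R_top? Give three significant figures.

Total resistance from the source is R_top + (R_bot‖R_L) = 9166 Ω, so I = 21.0/9166 Ω = 2.291 mA.
P = I²·R_top = (2.291 mA)² × 542 Ω = 2.85 mW.

P ≈ 2.85 mW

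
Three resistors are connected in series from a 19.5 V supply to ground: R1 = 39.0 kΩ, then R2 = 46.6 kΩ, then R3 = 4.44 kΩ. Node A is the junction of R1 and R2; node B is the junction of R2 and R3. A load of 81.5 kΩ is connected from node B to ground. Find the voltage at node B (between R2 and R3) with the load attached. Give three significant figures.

V ≈ 0.914 V

At node B, R3 is in parallel with the load: R3‖R_L = 4.211 kΩ.
Below node A the resistance is R2 + (R3‖R_L) = 50.81 kΩ, so V_A = 19.5 × 50.81/89.81 = 11.03 V.
Then V_B = V_A × (R3‖R_L)/(R2 + R3‖R_L) = 11.03 × 4.211/50.81 = 0.914 V.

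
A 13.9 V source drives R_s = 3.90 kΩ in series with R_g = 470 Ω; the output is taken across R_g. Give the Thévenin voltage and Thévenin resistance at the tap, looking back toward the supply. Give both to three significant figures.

V_th = 1.49 V, R_th = 419 Ω

V_th is the open-circuit tap voltage: 13.9 × 470/(3900 + 470) = 1.49 V.
With the supply zeroed, R_s and R_g appear in parallel from the tap: R_th = R_s‖R_g = (3900 × 470)/4370 = 419 Ω.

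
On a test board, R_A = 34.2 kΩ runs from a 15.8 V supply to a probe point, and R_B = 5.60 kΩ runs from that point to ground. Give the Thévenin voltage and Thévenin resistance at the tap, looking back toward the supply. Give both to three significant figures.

V_th = 2.22 V, R_th = 4.81 kΩ

V_th is the open-circuit tap voltage: 15.8 × 5.60/(34.2 + 5.60) = 2.22 V.
With the supply zeroed, R_A and R_B appear in parallel from the tap: R_th = R_A‖R_B = (34.2 × 5.60)/39.80 = 4.81 kΩ.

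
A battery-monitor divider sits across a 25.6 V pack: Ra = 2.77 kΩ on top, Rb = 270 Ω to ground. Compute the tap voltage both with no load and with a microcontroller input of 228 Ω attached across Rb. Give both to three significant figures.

Open-circuit: V = 25.6 × 270/(2770 + 270) = 2.27 V.
With the load, Rb becomes Rb‖R_L = 123.6 Ω, so V = 25.6 × 123.6/2894 = 1.09 V.

Unloaded: 2.27 V; loaded: 1.09 V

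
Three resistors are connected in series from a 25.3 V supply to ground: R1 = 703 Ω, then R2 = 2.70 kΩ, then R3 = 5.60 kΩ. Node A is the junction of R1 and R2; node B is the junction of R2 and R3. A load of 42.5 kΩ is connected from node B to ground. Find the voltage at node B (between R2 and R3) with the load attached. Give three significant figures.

At node B, R3 is in parallel with the load: R3‖R_L = 4948 Ω.
Below node A the resistance is R2 + (R3‖R_L) = 7648 Ω, so V_A = 25.3 × 7648/8351 = 23.17 V.
Then V_B = V_A × (R3‖R_L)/(R2 + R3‖R_L) = 23.17 × 4948/7648 = 15.0 V.

V ≈ 15.0 V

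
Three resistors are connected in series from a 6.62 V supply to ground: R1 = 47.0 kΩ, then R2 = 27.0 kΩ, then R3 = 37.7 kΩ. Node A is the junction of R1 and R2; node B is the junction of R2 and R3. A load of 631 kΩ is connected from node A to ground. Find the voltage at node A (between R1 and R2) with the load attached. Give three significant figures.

Below node A the series string R2+R3 = 64.70 kΩ sits in parallel with the 631 kΩ load: 58.68 kΩ.
V_A = 6.62 × 58.68/(47.0 + 58.68) = 3.68 V.

V ≈ 3.68 V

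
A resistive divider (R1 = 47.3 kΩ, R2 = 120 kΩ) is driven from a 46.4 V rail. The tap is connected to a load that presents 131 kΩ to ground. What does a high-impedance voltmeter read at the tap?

The load sits in parallel with R2: R2‖R_L = (120 × 131) / (120 + 131) = 62.63 kΩ.
V_out = 46.4 × 62.63 / (47.3 + 62.63) = 46.4 × 62.63/109.9 = 26.4 V.
(Unloaded it would have been 33.3 V.)

V_out ≈ 26.4 V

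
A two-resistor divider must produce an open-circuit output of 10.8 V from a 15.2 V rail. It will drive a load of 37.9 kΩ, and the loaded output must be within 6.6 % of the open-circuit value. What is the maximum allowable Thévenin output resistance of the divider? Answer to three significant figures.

R_th ≤ 2.68 kΩ

Loading drop = R_th/(R_th + R_L) ≤ 0.0660, so R_th ≤ R_L · ε/(1−ε) = 37.9 kΩ × 0.0660/0.9340 = 2.68 kΩ.
(Any R1, R2 with R2/(R1+R2) = 0.711 and R1‖R2 ≤ 2.68 kΩ will meet the spec.)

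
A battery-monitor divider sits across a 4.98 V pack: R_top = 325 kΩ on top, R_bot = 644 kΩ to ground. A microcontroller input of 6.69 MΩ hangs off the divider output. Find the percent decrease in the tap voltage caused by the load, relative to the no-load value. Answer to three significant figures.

The divider's output (Thévenin) resistance is R_top‖R_bot = 216.0 kΩ.
Fractional drop under load = R_th/(R_th + R_L) = 216.0 / (216.0 + 6690) = 0.03128.
So the output falls by 3.13 %.

3.13 %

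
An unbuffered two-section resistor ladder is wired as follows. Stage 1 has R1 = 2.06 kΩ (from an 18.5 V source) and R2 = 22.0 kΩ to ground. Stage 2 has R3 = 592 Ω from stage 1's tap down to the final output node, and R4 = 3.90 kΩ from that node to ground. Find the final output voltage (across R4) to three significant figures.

Stage 2 presents R3+R4 = 4492 Ω as a load on stage 1's tap.
Stage 1's lower leg becomes R2‖(R3+R4) = 3730 Ω, so V_mid = 18.5 × 3730/5790 = 11.92 V.
Stage 2 is itself unloaded: V_out = V_mid × R4/(R3+R4) = 11.92 × 3900/4492 = 10.3 V.

V_out ≈ 10.3 V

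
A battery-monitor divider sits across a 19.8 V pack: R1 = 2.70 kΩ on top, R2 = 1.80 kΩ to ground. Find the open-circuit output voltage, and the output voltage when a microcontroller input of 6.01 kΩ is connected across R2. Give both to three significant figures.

Open-circuit: V = 19.8 × 1.80/(2.70 + 1.80) = 7.92 V.
With the load, R2 becomes R2‖R_L = 1.385 kΩ, so V = 19.8 × 1.385/4.085 = 6.71 V.

Unloaded: 7.92 V; loaded: 6.71 V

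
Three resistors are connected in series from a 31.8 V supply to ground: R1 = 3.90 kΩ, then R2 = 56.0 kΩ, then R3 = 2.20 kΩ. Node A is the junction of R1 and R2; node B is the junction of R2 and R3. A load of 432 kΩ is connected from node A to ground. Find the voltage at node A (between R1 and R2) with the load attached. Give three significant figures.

Below node A the series string R2+R3 = 58.20 kΩ sits in parallel with the 432 kΩ load: 51.29 kΩ.
V_A = 31.8 × 51.29/(3.90 + 51.29) = 29.6 V.

V ≈ 29.6 V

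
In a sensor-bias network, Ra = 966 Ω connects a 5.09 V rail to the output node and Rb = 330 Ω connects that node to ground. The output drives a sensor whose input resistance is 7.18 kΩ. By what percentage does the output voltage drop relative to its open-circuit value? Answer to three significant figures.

3.31 %

The divider's output (Thévenin) resistance is Ra‖Rb = 246.0 Ω.
Fractional drop under load = R_th/(R_th + R_L) = 246.0 / (246.0 + 7180) = 0.03312.
So the output falls by 3.31 %.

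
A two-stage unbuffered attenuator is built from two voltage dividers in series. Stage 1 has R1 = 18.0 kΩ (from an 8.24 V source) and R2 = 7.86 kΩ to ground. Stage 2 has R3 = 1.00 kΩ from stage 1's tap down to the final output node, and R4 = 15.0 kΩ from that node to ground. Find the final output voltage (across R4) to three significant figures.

Stage 2 presents R3+R4 = 16.00 kΩ as a load on stage 1's tap.
Stage 1's lower leg becomes R2‖(R3+R4) = 5.271 kΩ, so V_mid = 8.24 × 5.271/23.27 = 1.866 V.
Stage 2 is itself unloaded: V_out = V_mid × R4/(R3+R4) = 1.866 × 15.0/16.00 = 1.75 V.

V_out ≈ 1.75 V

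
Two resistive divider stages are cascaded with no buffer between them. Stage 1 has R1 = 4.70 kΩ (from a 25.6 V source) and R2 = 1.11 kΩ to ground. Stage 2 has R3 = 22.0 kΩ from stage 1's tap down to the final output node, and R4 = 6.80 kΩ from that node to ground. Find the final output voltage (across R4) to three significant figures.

V_out ≈ 1.12 V

Stage 2 presents R3+R4 = 28.80 kΩ as a load on stage 1's tap.
Stage 1's lower leg becomes R2‖(R3+R4) = 1.069 kΩ, so V_mid = 25.6 × 1.069/5.769 = 4.743 V.
Stage 2 is itself unloaded: V_out = V_mid × R4/(R3+R4) = 4.743 × 6.80/28.80 = 1.12 V.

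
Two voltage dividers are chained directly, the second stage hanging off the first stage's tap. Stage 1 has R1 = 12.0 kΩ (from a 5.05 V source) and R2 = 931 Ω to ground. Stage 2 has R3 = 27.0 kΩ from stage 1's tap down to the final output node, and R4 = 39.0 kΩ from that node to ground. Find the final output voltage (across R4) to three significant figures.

V_out ≈ 0.212 V

Stage 2 presents R3+R4 = 66000 Ω as a load on stage 1's tap.
Stage 1's lower leg becomes R2‖(R3+R4) = 918.0 Ω, so V_mid = 5.05 × 918.0/12920 = 0.3589 V.
Stage 2 is itself unloaded: V_out = V_mid × R4/(R3+R4) = 0.3589 × 39000/66000 = 0.212 V.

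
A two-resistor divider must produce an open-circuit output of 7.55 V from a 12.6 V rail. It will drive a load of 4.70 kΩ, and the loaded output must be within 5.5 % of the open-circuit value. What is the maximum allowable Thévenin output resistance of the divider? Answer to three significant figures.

Loading drop = R_th/(R_th + R_L) ≤ 0.0550, so R_th ≤ R_L · ε/(1−ε) = 4.70 kΩ × 0.0550/0.9450 = 274 Ω.

R_th ≤ 274 Ω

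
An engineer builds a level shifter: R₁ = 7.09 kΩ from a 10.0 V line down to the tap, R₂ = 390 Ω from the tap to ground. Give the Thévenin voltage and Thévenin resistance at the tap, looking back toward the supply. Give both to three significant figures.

V_th = 0.521 V, R_th = 370 Ω

V_th is the open-circuit tap voltage: 10.0 × 390/(7090 + 390) = 0.521 V.
With the supply zeroed, R₁ and R₂ appear in parallel from the tap: R_th = R₁‖R₂ = (7090 × 390)/7480 = 370 Ω.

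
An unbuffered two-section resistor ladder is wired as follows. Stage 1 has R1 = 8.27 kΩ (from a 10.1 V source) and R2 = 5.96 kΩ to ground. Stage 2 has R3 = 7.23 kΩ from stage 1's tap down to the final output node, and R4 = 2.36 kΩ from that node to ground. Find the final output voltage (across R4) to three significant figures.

Stage 2 presents R3+R4 = 9.590 kΩ as a load on stage 1's tap.
Stage 1's lower leg becomes R2‖(R3+R4) = 3.676 kΩ, so V_mid = 10.1 × 3.676/11.95 = 3.108 V.
Stage 2 is itself unloaded: V_out = V_mid × R4/(R3+R4) = 3.108 × 2.36/9.590 = 0.765 V.

V_out ≈ 0.765 V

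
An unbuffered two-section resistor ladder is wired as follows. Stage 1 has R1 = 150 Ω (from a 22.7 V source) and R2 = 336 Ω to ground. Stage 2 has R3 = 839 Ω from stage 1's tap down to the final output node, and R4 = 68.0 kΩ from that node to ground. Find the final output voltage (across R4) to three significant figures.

Stage 2 presents R3+R4 = 68840 Ω as a load on stage 1's tap.
Stage 1's lower leg becomes R2‖(R3+R4) = 334.4 Ω, so V_mid = 22.7 × 334.4/484.4 = 15.67 V.
Stage 2 is itself unloaded: V_out = V_mid × R4/(R3+R4) = 15.67 × 68000/68840 = 15.5 V.

V_out ≈ 15.5 V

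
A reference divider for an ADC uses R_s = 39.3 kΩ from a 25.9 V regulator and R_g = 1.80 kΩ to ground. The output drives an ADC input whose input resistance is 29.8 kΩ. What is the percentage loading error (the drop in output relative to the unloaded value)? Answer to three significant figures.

The divider's output (Thévenin) resistance is R_s‖R_g = 1.721 kΩ.
Fractional drop under load = R_th/(R_th + R_L) = 1.721 / (1.721 + 29.8) = 0.05460.
So the output falls by 5.46 %.

5.46 %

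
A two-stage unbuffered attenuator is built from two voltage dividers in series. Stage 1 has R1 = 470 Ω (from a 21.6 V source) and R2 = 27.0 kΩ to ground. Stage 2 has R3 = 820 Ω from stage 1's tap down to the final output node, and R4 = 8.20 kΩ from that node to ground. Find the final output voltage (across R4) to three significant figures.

V_out ≈ 18.4 V

Stage 2 presents R3+R4 = 9020 Ω as a load on stage 1's tap.
Stage 1's lower leg becomes R2‖(R3+R4) = 6761 Ω, so V_mid = 21.6 × 6761/7231 = 20.20 V.
Stage 2 is itself unloaded: V_out = V_mid × R4/(R3+R4) = 20.20 × 8200/9020 = 18.4 V.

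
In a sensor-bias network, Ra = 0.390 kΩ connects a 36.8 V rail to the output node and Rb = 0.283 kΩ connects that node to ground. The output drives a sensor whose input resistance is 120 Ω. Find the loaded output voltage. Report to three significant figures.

The load sits in parallel with Rb: Rb‖R_L = (283 × 120) / (283 + 120) = 84.27 Ω.
V_out = 36.8 × 84.27 / (390 + 84.27) = 36.8 × 84.27/474.3 = 6.54 V.
(Unloaded it would have been 15.5 V.)

V_out ≈ 6.54 V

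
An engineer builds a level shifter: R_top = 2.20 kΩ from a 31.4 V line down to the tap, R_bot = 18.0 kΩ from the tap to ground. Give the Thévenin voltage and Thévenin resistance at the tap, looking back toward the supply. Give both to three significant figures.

V_th = 28.0 V, R_th = 1.96 kΩ

V_th is the open-circuit tap voltage: 31.4 × 18.0/(2.20 + 18.0) = 28.0 V.
With the supply zeroed, R_top and R_bot appear in parallel from the tap: R_th = R_top‖R_bot = (2.20 × 18.0)/20.20 = 1.96 kΩ.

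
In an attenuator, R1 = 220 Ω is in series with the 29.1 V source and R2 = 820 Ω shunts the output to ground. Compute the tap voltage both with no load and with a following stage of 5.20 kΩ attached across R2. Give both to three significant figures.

Unloaded: 22.9 V; loaded: 22.2 V

Open-circuit: V = 29.1 × 820/(220 + 820) = 22.9 V.
With the load, R2 becomes R2‖R_L = 708.3 Ω, so V = 29.1 × 708.3/928.3 = 22.2 V.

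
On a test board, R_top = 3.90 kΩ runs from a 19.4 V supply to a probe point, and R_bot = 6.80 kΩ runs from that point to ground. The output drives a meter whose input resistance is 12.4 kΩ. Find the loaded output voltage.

V_out ≈ 10.3 V

The load sits in parallel with R_bot: R_bot‖R_L = (6.80 × 12.4) / (6.80 + 12.4) = 4.392 kΩ.
V_out = 19.4 × 4.392 / (3.90 + 4.392) = 19.4 × 4.392/8.292 = 10.3 V.
(Unloaded it would have been 12.3 V.)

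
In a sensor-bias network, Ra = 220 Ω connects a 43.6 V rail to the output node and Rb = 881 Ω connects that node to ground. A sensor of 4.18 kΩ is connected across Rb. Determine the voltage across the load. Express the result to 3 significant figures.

The load sits in parallel with Rb: Rb‖R_L = (881 × 4180) / (881 + 4180) = 727.6 Ω.
V_out = 43.6 × 727.6 / (220 + 727.6) = 43.6 × 727.6/947.6 = 33.5 V.

V_out ≈ 33.5 V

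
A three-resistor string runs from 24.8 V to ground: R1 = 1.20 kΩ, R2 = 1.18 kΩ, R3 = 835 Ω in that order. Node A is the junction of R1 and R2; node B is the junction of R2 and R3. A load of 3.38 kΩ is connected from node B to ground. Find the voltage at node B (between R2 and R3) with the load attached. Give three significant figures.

V ≈ 5.45 V

At node B, R3 is in parallel with the load: R3‖R_L = 669.6 Ω.
Below node A the resistance is R2 + (R3‖R_L) = 1850 Ω, so V_A = 24.8 × 1850/3050 = 15.04 V.
Then V_B = V_A × (R3‖R_L)/(R2 + R3‖R_L) = 15.04 × 669.6/1850 = 5.45 V.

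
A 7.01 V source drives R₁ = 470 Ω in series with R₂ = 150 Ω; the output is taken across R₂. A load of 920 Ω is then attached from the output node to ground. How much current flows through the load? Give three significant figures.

R₂‖R_L = 129.0 Ω; V_out = 7.01 × 129.0/599.0 = 1.509 V.
I_L = V_out / R_L = 1.509 / 920 Ω = 1.64 mA.

I_L ≈ 1.64 mA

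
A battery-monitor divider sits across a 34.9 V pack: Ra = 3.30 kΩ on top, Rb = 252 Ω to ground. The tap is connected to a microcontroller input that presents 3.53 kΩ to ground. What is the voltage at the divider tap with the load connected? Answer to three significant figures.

V_out ≈ 2.32 V

The load sits in parallel with Rb: Rb‖R_L = (252 × 3530) / (252 + 3530) = 235.2 Ω.
V_out = 34.9 × 235.2 / (3300 + 235.2) = 34.9 × 235.2/3535 = 2.32 V.
(Unloaded it would have been 2.48 V.)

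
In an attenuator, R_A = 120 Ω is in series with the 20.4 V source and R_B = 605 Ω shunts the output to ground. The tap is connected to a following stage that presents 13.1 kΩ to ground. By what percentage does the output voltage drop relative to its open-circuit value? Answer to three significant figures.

The divider's output (Thévenin) resistance is R_A‖R_B = 100.1 Ω.
Fractional drop under load = R_th/(R_th + R_L) = 100.1 / (100.1 + 13100) = 0.007586.
So the output falls by 0.759 %.

0.759 %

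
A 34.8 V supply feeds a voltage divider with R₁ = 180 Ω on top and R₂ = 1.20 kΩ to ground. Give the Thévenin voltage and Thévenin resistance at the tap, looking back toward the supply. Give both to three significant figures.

V_th is the open-circuit tap voltage: 34.8 × 1200/(180 + 1200) = 30.3 V.
With the supply zeroed, R₁ and R₂ appear in parallel from the tap: R_th = R₁‖R₂ = (180 × 1200)/1380 = 157 Ω.

V_th = 30.3 V, R_th = 157 Ω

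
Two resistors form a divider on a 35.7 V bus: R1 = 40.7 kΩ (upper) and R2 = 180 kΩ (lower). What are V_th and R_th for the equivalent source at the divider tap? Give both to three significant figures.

V_th = 29.1 V, R_th = 33.2 kΩ

V_th is the open-circuit tap voltage: 35.7 × 180/(40.7 + 180) = 29.1 V.
With the supply zeroed, R1 and R2 appear in parallel from the tap: R_th = R1‖R2 = (40.7 × 180)/220.7 = 33.2 kΩ.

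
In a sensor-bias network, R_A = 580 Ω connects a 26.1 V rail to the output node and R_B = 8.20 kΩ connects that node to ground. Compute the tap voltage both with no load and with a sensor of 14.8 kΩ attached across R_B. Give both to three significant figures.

Unloaded: 24.4 V; loaded: 23.5 V

Open-circuit: V = 26.1 × 8200/(580 + 8200) = 24.4 V.
With the load, R_B becomes R_B‖R_L = 5277 Ω, so V = 26.1 × 5277/5857 = 23.5 V.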